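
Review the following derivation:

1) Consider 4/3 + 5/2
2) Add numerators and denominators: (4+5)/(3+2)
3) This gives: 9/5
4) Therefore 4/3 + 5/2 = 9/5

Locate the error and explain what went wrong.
Step 2: Add numerators and denominators: (4+5)/(3+2)

Step 2 incorrectly adds fractions by separately adding numerators and denominators. This is wrong. The correct method requires a common denominator: 4/3 + 5/2 = (4×2 + 5×3)/(3×2) = 23/6 = 23/6. The method used gives 9/5, which is different.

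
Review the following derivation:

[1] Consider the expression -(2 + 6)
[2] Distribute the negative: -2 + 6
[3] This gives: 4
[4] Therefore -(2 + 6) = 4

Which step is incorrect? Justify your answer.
Step 2: Distribute the negative: -2 + 6

Step 2 incorrectly distributes the negative sign. The correct distribution is -(2 + 6) = -2 - 6 = -8. The negative must be applied to both terms, not just the first. The error treats -(2 + 6) as -2 + 6, which equals 4 instead of -8.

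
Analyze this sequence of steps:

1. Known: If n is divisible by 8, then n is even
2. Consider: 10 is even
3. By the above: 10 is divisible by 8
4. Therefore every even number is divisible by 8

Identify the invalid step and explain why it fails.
Step 3: By the above: 10 is divisible by 8

Step 3 commits the fallacy of affirming the consequent. The known fact 'divisible by 8 → even' does NOT imply 'even → divisible by 8'. That would be the converse, which is false. For example, 10 is even but 10 ÷ 8 = 1.25, which is not an integer.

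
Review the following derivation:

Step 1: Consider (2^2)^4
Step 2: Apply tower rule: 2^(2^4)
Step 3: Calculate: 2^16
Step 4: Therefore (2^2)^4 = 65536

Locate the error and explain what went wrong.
Step 2: Apply tower rule: 2^(2^4)

Step 2 incorrectly states that (a^b)^c = a^(b^c). The correct rule is (a^b)^c = a^(b×c). The actual value is (2^2)^4 = 2^8 = 256, not 2^16 = 65536.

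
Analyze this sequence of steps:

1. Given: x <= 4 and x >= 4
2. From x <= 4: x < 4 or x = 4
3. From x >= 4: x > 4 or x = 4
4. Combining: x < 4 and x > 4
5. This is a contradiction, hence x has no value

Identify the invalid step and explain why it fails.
Step 4: Combining: x < 4 and x > 4

Step 4 incorrectly combines the conditions. From x <= 4 and x >= 4, the intersection is x = 4. The error treats the 'or' cases as 'and' requirements. The correct conclusion is that x = 4 is the unique solution, not that no solution exists.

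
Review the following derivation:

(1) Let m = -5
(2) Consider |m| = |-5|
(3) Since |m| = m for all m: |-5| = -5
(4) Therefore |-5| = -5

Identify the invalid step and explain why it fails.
Step 3: Since |m| = m for all m: |-5| = -5

Step 3 incorrectly states that |m| = m for all m. The correct definition is |m| = m when m >= 0, and |m| = -m when m < 0. Since -5 < 0, we have |-5| = -(-5) = 5, not -5.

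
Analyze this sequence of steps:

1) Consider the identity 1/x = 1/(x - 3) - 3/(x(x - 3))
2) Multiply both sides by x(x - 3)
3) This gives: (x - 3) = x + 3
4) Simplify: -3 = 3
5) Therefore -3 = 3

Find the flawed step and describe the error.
Step 3: This gives: (x - 3) = x + 3

Step 3 makes a sign error when clearing denominators. Multiplying -3/(x(x - 3)) by x(x - 3) gives -3, not +3. The correct result is (x - 3) = x - 3, which is trivially true, not (x - 3) = x + 3. (Step 1 is a valid identity: 1/(x - 3) - 3/(x(x - 3)) = (x - 3)/(x(x - 3)) = 1/x.)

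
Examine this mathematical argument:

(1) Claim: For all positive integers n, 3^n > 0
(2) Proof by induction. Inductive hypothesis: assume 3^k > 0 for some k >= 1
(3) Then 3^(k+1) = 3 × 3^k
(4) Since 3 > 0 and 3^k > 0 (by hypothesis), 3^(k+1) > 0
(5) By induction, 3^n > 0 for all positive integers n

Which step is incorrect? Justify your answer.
Step 5: By induction, 3^n > 0 for all positive integers n

Step 5 concludes the proof by induction, but no base case was ever established. A valid induction proof requires: (1) a base case proving 3^1 > 0, and (2) an inductive step showing IF 3^k > 0 THEN 3^(k+1) > 0. Steps 2-4 correctly establish the inductive step, but without the base case the conclusion in step 5 does not follow.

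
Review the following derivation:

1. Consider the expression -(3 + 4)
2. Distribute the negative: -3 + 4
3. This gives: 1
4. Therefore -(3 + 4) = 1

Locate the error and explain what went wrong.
Step 2: Distribute the negative: -3 + 4

Step 2 incorrectly distributes the negative sign. The correct distribution is -(3 + 4) = -3 - 4 = -7. The negative must be applied to both terms, not just the first. The error treats -(3 + 4) as -3 + 4, which equals 1 instead of -7.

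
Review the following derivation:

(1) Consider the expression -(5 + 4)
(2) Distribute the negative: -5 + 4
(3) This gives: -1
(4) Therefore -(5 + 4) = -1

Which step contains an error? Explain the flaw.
Step 2: Distribute the negative: -5 + 4

Step 2 incorrectly distributes the negative sign. The correct distribution is -(5 + 4) = -5 - 4 = -9. The negative must be applied to both terms, not just the first. The error treats -(5 + 4) as -5 + 4, which equals -1 instead of -9.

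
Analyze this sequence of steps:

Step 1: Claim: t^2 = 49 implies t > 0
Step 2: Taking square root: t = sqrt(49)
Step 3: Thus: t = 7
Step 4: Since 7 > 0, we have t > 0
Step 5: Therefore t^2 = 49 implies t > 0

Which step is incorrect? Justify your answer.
Step 2: Taking square root: t = sqrt(49)

Step 2 takes the square root and assumes the positive root only. The equation t^2 = 49 actually has two solutions: t = 7 and t = -7. The proof silently assumes t > 0 without justification, then uses this assumption to conclude t > 0, which is circular. The counterexample t = -7 shows the claim is false.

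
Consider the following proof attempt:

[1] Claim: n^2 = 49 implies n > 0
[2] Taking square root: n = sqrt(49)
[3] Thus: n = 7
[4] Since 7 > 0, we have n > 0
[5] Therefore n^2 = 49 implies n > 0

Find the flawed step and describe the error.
Step 2: Taking square root: n = sqrt(49)

Step 2 takes the square root and assumes the positive root only. The equation n^2 = 49 actually has two solutions: n = 7 and n = -7. The proof silently assumes n > 0 without justification, then uses this assumption to conclude n > 0, which is circular. The counterexample n = -7 shows the claim is false.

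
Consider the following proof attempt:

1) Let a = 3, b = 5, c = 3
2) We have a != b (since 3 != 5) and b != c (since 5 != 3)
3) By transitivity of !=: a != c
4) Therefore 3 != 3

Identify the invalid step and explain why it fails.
Step 3: By transitivity of !=: a != c

Step 3 incorrectly applies transitivity to the '!=' relation. Transitivity states: if a R b and b R c, then a R c. However, '!=' is not transitive. Counterexample: 3 != 5 and 5 != 3, but 3 = 3 (both equal 3). Transitivity holds for relations like <, <=, =, but not for !=.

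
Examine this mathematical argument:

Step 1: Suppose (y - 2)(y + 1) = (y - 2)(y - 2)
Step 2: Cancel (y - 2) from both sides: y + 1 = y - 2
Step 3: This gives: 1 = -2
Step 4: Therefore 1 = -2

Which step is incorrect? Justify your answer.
Step 2: Cancel (y - 2) from both sides: y + 1 = y - 2

Step 2 cancels (y - 2) from both sides. This is only valid if (y - 2) ≠ 0, i.e., y ≠ 2. When y = 2, both sides equal zero regardless of the other factors. The correct approach requires considering y = 2 as a separate case.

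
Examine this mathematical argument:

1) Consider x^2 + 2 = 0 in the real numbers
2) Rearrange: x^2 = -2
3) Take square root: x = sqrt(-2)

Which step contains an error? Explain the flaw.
Step 3: Take square root: x = sqrt(-2)

Step 3 takes the square root of -2, which is negative. In the real number system, the square root of a negative number is undefined. The equation x^2 + 2 = 0 has no real solutions. Square roots of negative numbers only exist in the complex numbers.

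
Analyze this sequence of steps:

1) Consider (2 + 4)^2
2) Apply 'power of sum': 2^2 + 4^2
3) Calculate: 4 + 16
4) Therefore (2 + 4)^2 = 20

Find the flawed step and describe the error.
Step 2: Apply 'power of sum': 2^2 + 4^2

Step 2 incorrectly applies a non-existent rule '(a+b)^n = a^n + b^n'. This is false in general. The correct expansion uses the binomial theorem. The actual value is (2 + 4)^2 = 6^2 = 36, not 20.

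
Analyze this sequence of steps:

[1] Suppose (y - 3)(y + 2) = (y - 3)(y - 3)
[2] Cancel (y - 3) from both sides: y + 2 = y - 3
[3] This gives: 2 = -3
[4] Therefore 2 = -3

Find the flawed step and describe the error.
Step 2: Cancel (y - 3) from both sides: y + 2 = y - 3

Step 2 cancels (y - 3) from both sides. This is only valid if (y - 3) ≠ 0, i.e., y ≠ 3. When y = 3, both sides equal zero regardless of the other factors. The correct approach requires considering y = 3 as a separate case.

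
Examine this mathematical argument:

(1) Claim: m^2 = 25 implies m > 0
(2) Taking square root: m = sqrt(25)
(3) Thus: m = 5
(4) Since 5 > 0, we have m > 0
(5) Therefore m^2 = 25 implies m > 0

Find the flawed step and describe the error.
Step 2: Taking square root: m = sqrt(25)

Step 2 takes the square root and assumes the positive root only. The equation m^2 = 25 actually has two solutions: m = 5 and m = -5. The proof silently assumes m > 0 without justification, then uses this assumption to conclude m > 0, which is circular. The counterexample m = -5 shows the claim is false.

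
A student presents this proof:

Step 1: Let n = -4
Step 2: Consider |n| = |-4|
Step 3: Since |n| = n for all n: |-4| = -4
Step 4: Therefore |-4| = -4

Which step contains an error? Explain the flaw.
Step 3: Since |n| = n for all n: |-4| = -4

Step 3 incorrectly states that |n| = n for all n. The correct definition is |n| = n when n >= 0, and |n| = -n when n < 0. Since -4 < 0, we have |-4| = -(-4) = 4, not -4.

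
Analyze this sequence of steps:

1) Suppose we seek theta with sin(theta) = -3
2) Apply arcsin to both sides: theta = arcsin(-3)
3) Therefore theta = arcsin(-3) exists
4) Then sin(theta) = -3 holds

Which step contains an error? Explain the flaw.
Step 2: Apply arcsin to both sides: theta = arcsin(-3)

Step 2 applies arcsin to -3. However, arcsin(x) is only defined for x in [-1, 1] because sin(theta) can only produce values in that range. Since |-3| > 1, arcsin(-3) is undefined. There is no angle whose sine equals -3.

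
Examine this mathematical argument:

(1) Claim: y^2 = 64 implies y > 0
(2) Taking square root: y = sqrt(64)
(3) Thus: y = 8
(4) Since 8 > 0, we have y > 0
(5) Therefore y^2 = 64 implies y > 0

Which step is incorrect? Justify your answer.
Step 2: Taking square root: y = sqrt(64)

Step 2 takes the square root and assumes the positive root only. The equation y^2 = 64 actually has two solutions: y = 8 and y = -8. The proof silently assumes y > 0 without justification, then uses this assumption to conclude y > 0, which is circular. The counterexample y = -8 shows the claim is false.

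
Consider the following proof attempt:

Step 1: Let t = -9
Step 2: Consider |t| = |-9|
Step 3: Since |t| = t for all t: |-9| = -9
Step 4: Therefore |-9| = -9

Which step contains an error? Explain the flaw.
Step 3: Since |t| = t for all t: |-9| = -9

Step 3 incorrectly states that |t| = t for all t. The correct definition is |t| = t when t >= 0, and |t| = -t when t < 0. Since -9 < 0, we have |-9| = -(-9) = 9, not -9.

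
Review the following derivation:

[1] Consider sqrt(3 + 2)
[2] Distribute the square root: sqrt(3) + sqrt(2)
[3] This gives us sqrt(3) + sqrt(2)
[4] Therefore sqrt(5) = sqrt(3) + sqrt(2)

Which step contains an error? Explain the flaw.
Step 2: Distribute the square root: sqrt(3) + sqrt(2)

Step 2 incorrectly 'distributes' the square root over addition. The square root function does not distribute: sqrt(a + b) ≠ sqrt(a) + sqrt(b). In fact, sqrt(3 + 2) = sqrt(5) ≈ 2.2361, while sqrt(3) + sqrt(2) ≈ 3.1463.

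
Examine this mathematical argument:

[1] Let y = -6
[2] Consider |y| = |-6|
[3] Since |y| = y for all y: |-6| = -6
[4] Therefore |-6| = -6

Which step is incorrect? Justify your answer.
Step 3: Since |y| = y for all y: |-6| = -6

Step 3 incorrectly states that |y| = y for all y. The correct definition is |y| = y when y >= 0, and |y| = -y when y < 0. Since -6 < 0, we have |-6| = -(-6) = 6, not -6.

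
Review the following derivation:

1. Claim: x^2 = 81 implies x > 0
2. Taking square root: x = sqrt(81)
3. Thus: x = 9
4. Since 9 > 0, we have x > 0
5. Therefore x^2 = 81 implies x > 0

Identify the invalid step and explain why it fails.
Step 2: Taking square root: x = sqrt(81)

Step 2 takes the square root and assumes the positive root only. The equation x^2 = 81 actually has two solutions: x = 9 and x = -9. The proof silently assumes x > 0 without justification, then uses this assumption to conclude x > 0, which is circular. The counterexample x = -9 shows the claim is false.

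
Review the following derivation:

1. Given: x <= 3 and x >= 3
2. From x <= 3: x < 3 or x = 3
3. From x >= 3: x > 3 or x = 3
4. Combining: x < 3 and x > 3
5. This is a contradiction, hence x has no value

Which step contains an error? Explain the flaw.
Step 4: Combining: x < 3 and x > 3

Step 4 incorrectly combines the conditions. From x <= 3 and x >= 3, the intersection is x = 3. The error treats the 'or' cases as 'and' requirements. The correct conclusion is that x = 3 is the unique solution, not that no solution exists.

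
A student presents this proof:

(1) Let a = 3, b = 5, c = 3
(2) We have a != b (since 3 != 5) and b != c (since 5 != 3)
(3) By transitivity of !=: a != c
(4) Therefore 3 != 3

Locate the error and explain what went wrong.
Step 3: By transitivity of !=: a != c

Step 3 incorrectly applies transitivity to the '!=' relation. Transitivity states: if a R b and b R c, then a R c. However, '!=' is not transitive. Counterexample: 3 != 5 and 5 != 3, but 3 = 3 (both equal 3). Transitivity holds for relations like <, <=, =, but not for !=.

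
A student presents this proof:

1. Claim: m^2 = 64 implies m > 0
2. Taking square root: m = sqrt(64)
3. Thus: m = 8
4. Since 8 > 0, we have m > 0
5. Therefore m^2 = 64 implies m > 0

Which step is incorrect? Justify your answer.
Step 2: Taking square root: m = sqrt(64)

Step 2 takes the square root and assumes the positive root only. The equation m^2 = 64 actually has two solutions: m = 8 and m = -8. The proof silently assumes m > 0 without justification, then uses this assumption to conclude m > 0, which is circular. The counterexample m = -8 shows the claim is false.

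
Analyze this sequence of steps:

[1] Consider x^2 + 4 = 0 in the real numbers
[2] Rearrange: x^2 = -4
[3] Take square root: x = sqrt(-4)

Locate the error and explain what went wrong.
Step 3: Take square root: x = sqrt(-4)

Step 3 takes the square root of -4, which is negative. In the real number system, the square root of a negative number is undefined. The equation x^2 + 4 = 0 has no real solutions. Square roots of negative numbers only exist in the complex numbers.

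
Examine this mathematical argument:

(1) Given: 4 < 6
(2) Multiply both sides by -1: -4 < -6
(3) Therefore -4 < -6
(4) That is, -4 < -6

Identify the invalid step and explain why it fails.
Step 2: Multiply both sides by -1: -4 < -6

Step 2 multiplies both sides by -1 but fails to reverse the inequality sign. When multiplying (or dividing) an inequality by a negative number, the direction must be reversed. Since 4 < 6, we should get -4 > -6, i.e., -4 > -6.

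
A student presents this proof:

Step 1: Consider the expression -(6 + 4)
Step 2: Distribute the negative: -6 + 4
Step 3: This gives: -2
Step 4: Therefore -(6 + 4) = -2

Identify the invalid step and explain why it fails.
Step 2: Distribute the negative: -6 + 4

Step 2 incorrectly distributes the negative sign. The correct distribution is -(6 + 4) = -6 - 4 = -10. The negative must be applied to both terms, not just the first. The error treats -(6 + 4) as -6 + 4, which equals -2 instead of -10.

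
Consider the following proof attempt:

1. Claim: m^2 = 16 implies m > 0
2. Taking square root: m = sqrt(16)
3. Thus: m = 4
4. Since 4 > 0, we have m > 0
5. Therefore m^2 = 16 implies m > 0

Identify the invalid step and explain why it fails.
Step 2: Taking square root: m = sqrt(16)

Step 2 takes the square root and assumes the positive root only. The equation m^2 = 16 actually has two solutions: m = 4 and m = -4. The proof silently assumes m > 0 without justification, then uses this assumption to conclude m > 0, which is circular. The counterexample m = -4 shows the claim is false.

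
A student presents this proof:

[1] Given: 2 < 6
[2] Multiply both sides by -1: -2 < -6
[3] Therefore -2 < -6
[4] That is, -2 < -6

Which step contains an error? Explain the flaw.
Step 2: Multiply both sides by -1: -2 < -6

Step 2 multiplies both sides by -1 but fails to reverse the inequality sign. When multiplying (or dividing) an inequality by a negative number, the direction must be reversed. Since 2 < 6, we should get -2 > -6, i.e., -2 > -6.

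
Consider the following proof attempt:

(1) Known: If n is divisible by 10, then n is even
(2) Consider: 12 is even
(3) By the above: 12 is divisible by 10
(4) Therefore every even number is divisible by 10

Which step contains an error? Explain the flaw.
Step 3: By the above: 12 is divisible by 10

Step 3 commits the fallacy of affirming the consequent. The known fact 'divisible by 10 → even' does NOT imply 'even → divisible by 10'. That would be the converse, which is false. For example, 12 is even but 12 ÷ 10 = 1.20, which is not an integer.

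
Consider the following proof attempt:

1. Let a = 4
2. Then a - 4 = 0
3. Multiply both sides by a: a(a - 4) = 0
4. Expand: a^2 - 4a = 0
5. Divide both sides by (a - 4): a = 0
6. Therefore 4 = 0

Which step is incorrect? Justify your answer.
Step 5: Divide both sides by (a - 4): a = 0

Step 5 divides both sides by (a - 4). However, since a = 4, we have (a - 4) = 0. Division by zero is undefined, making this step invalid.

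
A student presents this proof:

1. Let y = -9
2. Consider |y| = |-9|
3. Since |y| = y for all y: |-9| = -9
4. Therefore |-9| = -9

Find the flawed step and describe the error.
Step 3: Since |y| = y for all y: |-9| = -9

Step 3 incorrectly states that |y| = y for all y. The correct definition is |y| = y when y >= 0, and |y| = -y when y < 0. Since -9 < 0, we have |-9| = -(-9) = 9, not -9.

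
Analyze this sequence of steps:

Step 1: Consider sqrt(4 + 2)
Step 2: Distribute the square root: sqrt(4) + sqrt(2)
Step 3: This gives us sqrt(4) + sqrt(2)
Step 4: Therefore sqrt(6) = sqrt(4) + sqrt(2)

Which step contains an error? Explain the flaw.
Step 2: Distribute the square root: sqrt(4) + sqrt(2)

Step 2 incorrectly 'distributes' the square root over addition. The square root function does not distribute: sqrt(a + b) ≠ sqrt(a) + sqrt(b). In fact, sqrt(4 + 2) = sqrt(6) ≈ 2.4495, while sqrt(4) + sqrt(2) ≈ 3.4142.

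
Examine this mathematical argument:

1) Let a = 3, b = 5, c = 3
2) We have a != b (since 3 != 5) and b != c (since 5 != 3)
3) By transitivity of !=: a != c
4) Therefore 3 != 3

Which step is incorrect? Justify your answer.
Step 3: By transitivity of !=: a != c

Step 3 incorrectly applies transitivity to the '!=' relation. Transitivity states: if a R b and b R c, then a R c. However, '!=' is not transitive. Counterexample: 3 != 5 and 5 != 3, but 3 = 3 (both equal 3). Transitivity holds for relations like <, <=, =, but not for !=.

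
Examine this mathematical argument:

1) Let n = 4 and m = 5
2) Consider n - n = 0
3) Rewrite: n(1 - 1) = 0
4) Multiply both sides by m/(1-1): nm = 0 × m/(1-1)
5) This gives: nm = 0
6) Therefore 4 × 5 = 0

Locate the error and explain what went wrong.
Step 4: Multiply both sides by m/(1-1): nm = 0 × m/(1-1)

Step 4 multiplies both sides by m/(1-1). However, 1-1 = 0, so this is multiplication by m/0, which is undefined. We cannot multiply by an undefined expression.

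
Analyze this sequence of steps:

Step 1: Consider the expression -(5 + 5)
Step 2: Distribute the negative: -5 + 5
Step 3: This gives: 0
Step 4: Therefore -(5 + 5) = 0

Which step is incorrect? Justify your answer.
Step 2: Distribute the negative: -5 + 5

Step 2 incorrectly distributes the negative sign. The correct distribution is -(5 + 5) = -5 - 5 = -10. The negative must be applied to both terms, not just the first. The error treats -(5 + 5) as -5 + 5, which equals 0 instead of -10.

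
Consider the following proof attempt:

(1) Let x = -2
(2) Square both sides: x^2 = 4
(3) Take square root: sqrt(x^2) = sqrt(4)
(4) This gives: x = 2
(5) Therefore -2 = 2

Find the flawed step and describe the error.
Step 4: This gives: x = 2

Step 4 incorrectly states that sqrt(x^2) = x. The correct identity is sqrt(x^2) = |x|. Since x = -2 < 0, we have sqrt(x^2) = |-2| = 2, not x = -2.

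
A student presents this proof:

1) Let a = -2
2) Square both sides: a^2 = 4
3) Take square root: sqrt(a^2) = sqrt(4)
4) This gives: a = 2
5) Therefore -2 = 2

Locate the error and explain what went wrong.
Step 4: This gives: a = 2

Step 4 incorrectly states that sqrt(a^2) = a. The correct identity is sqrt(a^2) = |a|. Since a = -2 < 0, we have sqrt(a^2) = |-2| = 2, not a = -2.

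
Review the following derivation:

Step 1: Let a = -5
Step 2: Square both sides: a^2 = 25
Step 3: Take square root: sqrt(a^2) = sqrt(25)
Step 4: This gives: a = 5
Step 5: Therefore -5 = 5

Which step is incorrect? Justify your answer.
Step 4: This gives: a = 5

Step 4 incorrectly states that sqrt(a^2) = a. The correct identity is sqrt(a^2) = |a|. Since a = -5 < 0, we have sqrt(a^2) = |-5| = 5, not a = -5.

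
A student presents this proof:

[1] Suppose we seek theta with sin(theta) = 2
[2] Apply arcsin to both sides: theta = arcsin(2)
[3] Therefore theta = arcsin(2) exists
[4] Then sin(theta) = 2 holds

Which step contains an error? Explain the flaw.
Step 2: Apply arcsin to both sides: theta = arcsin(2)

Step 2 applies arcsin to 2. However, arcsin(x) is only defined for x in [-1, 1] because sin(theta) can only produce values in that range. Since |2| > 1, arcsin(2) is undefined. There is no angle whose sine equals 2.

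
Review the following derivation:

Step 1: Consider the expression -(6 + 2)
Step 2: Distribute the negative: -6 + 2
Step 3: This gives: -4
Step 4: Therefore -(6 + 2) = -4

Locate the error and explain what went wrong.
Step 2: Distribute the negative: -6 + 2

Step 2 incorrectly distributes the negative sign. The correct distribution is -(6 + 2) = -6 - 2 = -8. The negative must be applied to both terms, not just the first. The error treats -(6 + 2) as -6 + 2, which equals -4 instead of -8.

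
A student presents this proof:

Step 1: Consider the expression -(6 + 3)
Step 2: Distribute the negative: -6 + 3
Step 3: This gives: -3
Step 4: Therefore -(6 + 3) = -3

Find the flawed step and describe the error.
Step 2: Distribute the negative: -6 + 3

Step 2 incorrectly distributes the negative sign. The correct distribution is -(6 + 3) = -6 - 3 = -9. The negative must be applied to both terms, not just the first. The error treats -(6 + 3) as -6 + 3, which equals -3 instead of -9.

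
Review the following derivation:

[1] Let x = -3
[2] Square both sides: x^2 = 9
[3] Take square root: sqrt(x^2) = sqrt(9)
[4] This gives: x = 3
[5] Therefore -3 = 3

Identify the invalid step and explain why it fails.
Step 4: This gives: x = 3

Step 4 incorrectly states that sqrt(x^2) = x. The correct identity is sqrt(x^2) = |x|. Since x = -3 < 0, we have sqrt(x^2) = |-3| = 3, not x = -3.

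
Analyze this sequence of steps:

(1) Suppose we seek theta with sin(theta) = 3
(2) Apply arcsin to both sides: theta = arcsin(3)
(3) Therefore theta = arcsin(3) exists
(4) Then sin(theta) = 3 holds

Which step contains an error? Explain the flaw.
Step 2: Apply arcsin to both sides: theta = arcsin(3)

Step 2 applies arcsin to 3. However, arcsin(x) is only defined for x in [-1, 1] because sin(theta) can only produce values in that range. Since |3| > 1, arcsin(3) is undefined. There is no angle whose sine equals 3.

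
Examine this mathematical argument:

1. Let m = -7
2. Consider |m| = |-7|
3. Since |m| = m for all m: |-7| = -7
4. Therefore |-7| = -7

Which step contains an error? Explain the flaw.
Step 3: Since |m| = m for all m: |-7| = -7

Step 3 incorrectly states that |m| = m for all m. The correct definition is |m| = m when m >= 0, and |m| = -m when m < 0. Since -7 < 0, we have |-7| = -(-7) = 7, not -7.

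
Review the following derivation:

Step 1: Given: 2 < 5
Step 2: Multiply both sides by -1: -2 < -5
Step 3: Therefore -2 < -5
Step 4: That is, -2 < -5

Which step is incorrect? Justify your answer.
Step 2: Multiply both sides by -1: -2 < -5

Step 2 multiplies both sides by -1 but fails to reverse the inequality sign. When multiplying (or dividing) an inequality by a negative number, the direction must be reversed. Since 2 < 5, we should get -2 > -5, i.e., -2 > -5.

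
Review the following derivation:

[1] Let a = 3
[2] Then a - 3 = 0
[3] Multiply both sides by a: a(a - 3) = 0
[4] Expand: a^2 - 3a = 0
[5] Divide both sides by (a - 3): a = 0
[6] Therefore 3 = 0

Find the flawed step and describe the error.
Step 5: Divide both sides by (a - 3): a = 0

Step 5 divides both sides by (a - 3). However, since a = 3, we have (a - 3) = 0. Division by zero is undefined, making this step invalid.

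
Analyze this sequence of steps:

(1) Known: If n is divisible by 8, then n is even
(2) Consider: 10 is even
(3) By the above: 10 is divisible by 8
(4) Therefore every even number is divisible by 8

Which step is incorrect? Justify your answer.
Step 3: By the above: 10 is divisible by 8

Step 3 commits the fallacy of affirming the consequent. The known fact 'divisible by 8 → even' does NOT imply 'even → divisible by 8'. That would be the converse, which is false. For example, 10 is even but 10 ÷ 8 = 1.25, which is not an integer.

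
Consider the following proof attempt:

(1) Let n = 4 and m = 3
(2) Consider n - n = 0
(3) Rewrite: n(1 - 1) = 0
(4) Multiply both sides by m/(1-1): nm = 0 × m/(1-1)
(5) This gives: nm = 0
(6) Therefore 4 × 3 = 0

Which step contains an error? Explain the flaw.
Step 4: Multiply both sides by m/(1-1): nm = 0 × m/(1-1)

Step 4 multiplies both sides by m/(1-1). However, 1-1 = 0, so this is multiplication by m/0, which is undefined. We cannot multiply by an undefined expression.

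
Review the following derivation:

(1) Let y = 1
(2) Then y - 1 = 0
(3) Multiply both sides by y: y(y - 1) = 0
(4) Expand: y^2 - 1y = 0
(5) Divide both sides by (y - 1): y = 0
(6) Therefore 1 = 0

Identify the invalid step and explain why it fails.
Step 5: Divide both sides by (y - 1): y = 0

Step 5 divides both sides by (y - 1). However, since y = 1, we have (y - 1) = 0. Division by zero is undefined, making this step invalid.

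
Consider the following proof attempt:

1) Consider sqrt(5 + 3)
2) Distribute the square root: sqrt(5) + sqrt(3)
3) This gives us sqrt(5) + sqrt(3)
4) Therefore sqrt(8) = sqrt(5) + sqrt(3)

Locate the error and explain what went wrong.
Step 2: Distribute the square root: sqrt(5) + sqrt(3)

Step 2 incorrectly 'distributes' the square root over addition. The square root function does not distribute: sqrt(a + b) ≠ sqrt(a) + sqrt(b). In fact, sqrt(5 + 3) = sqrt(8) ≈ 2.8284, while sqrt(5) + sqrt(3) ≈ 3.9681.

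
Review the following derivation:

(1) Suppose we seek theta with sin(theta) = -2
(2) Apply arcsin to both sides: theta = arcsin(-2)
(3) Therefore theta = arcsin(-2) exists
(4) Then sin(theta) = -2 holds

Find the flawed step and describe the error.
Step 2: Apply arcsin to both sides: theta = arcsin(-2)

Step 2 applies arcsin to -2. However, arcsin(x) is only defined for x in [-1, 1] because sin(theta) can only produce values in that range. Since |-2| > 1, arcsin(-2) is undefined. There is no angle whose sine equals -2.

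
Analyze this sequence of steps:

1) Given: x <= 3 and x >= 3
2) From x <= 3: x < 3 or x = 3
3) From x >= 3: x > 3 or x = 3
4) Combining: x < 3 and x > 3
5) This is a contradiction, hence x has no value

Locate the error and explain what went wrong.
Step 4: Combining: x < 3 and x > 3

Step 4 incorrectly combines the conditions. From x <= 3 and x >= 3, the intersection is x = 3. The error treats the 'or' cases as 'and' requirements. The correct conclusion is that x = 3 is the unique solution, not that no solution exists.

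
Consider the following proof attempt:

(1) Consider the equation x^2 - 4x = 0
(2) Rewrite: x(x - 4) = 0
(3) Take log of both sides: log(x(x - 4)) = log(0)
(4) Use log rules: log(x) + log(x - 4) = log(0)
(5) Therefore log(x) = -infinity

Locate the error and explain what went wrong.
Step 3: Take log of both sides: log(x(x - 4)) = log(0)

Step 3 takes the logarithm of both sides, resulting in log(0) on the right side. The logarithm is only defined for positive numbers; log(0) is undefined (approaches negative infinity). This operation is invalid.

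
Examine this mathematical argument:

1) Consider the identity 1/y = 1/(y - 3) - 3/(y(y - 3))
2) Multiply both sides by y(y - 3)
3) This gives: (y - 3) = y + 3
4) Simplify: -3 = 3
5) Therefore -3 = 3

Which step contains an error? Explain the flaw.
Step 3: This gives: (y - 3) = y + 3

Step 3 makes a sign error when clearing denominators. Multiplying -3/(y(y - 3)) by y(y - 3) gives -3, not +3. The correct result is (y - 3) = y - 3, which is trivially true, not (y - 3) = y + 3. (Step 1 is a valid identity: 1/(y - 3) - 3/(y(y - 3)) = (y - 3)/(y(y - 3)) = 1/y.)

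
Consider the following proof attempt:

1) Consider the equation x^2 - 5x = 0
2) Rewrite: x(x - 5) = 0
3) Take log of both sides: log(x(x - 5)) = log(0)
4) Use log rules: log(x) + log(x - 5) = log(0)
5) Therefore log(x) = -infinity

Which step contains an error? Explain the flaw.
Step 3: Take log of both sides: log(x(x - 5)) = log(0)

Step 3 takes the logarithm of both sides, resulting in log(0) on the right side. The logarithm is only defined for positive numbers; log(0) is undefined (approaches negative infinity). This operation is invalid.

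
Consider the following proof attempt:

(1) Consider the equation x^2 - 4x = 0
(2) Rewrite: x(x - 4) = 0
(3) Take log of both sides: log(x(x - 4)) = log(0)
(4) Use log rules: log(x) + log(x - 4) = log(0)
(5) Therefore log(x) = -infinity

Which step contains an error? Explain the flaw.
Step 3: Take log of both sides: log(x(x - 4)) = log(0)

Step 3 takes the logarithm of both sides, resulting in log(0) on the right side. The logarithm is only defined for positive numbers; log(0) is undefined (approaches negative infinity). This operation is invalid.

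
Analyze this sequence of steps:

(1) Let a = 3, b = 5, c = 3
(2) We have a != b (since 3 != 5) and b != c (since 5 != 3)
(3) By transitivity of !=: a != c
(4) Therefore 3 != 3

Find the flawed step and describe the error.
Step 3: By transitivity of !=: a != c

Step 3 incorrectly applies transitivity to the '!=' relation. Transitivity states: if a R b and b R c, then a R c. However, '!=' is not transitive. Counterexample: 3 != 5 and 5 != 3, but 3 = 3 (both equal 3). Transitivity holds for relations like <, <=, =, but not for !=.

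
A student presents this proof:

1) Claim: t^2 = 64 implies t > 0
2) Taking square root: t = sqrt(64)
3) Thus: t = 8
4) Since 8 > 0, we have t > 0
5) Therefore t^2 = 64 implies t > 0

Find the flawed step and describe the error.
Step 2: Taking square root: t = sqrt(64)

Step 2 takes the square root and assumes the positive root only. The equation t^2 = 64 actually has two solutions: t = 8 and t = -8. The proof silently assumes t > 0 without justification, then uses this assumption to conclude t > 0, which is circular. The counterexample t = -8 shows the claim is false.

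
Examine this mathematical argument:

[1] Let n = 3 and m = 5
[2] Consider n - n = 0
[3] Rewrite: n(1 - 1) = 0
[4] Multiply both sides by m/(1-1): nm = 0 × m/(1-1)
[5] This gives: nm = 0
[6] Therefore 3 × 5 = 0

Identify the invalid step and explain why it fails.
Step 4: Multiply both sides by m/(1-1): nm = 0 × m/(1-1)

Step 4 multiplies both sides by m/(1-1). However, 1-1 = 0, so this is multiplication by m/0, which is undefined. We cannot multiply by an undefined expression.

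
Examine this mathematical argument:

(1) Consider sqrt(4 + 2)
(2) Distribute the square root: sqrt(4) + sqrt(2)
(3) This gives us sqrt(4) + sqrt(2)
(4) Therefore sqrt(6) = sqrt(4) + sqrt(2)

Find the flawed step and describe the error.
Step 2: Distribute the square root: sqrt(4) + sqrt(2)

Step 2 incorrectly 'distributes' the square root over addition. The square root function does not distribute: sqrt(a + b) ≠ sqrt(a) + sqrt(b). In fact, sqrt(4 + 2) = sqrt(6) ≈ 2.4495, while sqrt(4) + sqrt(2) ≈ 3.4142.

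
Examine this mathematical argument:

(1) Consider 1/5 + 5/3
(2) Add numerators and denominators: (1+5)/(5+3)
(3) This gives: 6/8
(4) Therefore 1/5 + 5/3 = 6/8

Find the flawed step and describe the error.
Step 2: Add numerators and denominators: (1+5)/(5+3)

Step 2 incorrectly adds fractions by separately adding numerators and denominators. This is wrong. The correct method requires a common denominator: 1/5 + 5/3 = (1×3 + 5×5)/(5×3) = 28/15 = 28/15. The method used gives 6/8, which is different.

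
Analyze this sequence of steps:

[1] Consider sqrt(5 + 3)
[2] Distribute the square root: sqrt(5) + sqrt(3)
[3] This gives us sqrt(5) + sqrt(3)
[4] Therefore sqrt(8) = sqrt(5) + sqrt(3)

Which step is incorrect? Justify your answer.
Step 2: Distribute the square root: sqrt(5) + sqrt(3)

Step 2 incorrectly 'distributes' the square root over addition. The square root function does not distribute: sqrt(a + b) ≠ sqrt(a) + sqrt(b). In fact, sqrt(5 + 3) = sqrt(8) ≈ 2.8284, while sqrt(5) + sqrt(3) ≈ 3.9681.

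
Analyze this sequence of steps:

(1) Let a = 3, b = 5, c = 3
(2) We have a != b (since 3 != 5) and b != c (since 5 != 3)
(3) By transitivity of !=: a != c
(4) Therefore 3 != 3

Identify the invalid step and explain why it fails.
Step 3: By transitivity of !=: a != c

Step 3 incorrectly applies transitivity to the '!=' relation. Transitivity states: if a R b and b R c, then a R c. However, '!=' is not transitive. Counterexample: 3 != 5 and 5 != 3, but 3 = 3 (both equal 3). Transitivity holds for relations like <, <=, =, but not for !=.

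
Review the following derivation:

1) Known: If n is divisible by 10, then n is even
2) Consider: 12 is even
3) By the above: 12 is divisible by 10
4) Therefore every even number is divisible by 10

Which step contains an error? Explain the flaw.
Step 3: By the above: 12 is divisible by 10

Step 3 commits the fallacy of affirming the consequent. The known fact 'divisible by 10 → even' does NOT imply 'even → divisible by 10'. That would be the converse, which is false. For example, 12 is even but 12 ÷ 10 = 1.20, which is not an integer.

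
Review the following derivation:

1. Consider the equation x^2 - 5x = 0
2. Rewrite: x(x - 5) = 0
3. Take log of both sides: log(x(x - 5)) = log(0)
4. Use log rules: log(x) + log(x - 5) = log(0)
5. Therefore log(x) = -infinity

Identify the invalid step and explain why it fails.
Step 3: Take log of both sides: log(x(x - 5)) = log(0)

Step 3 takes the logarithm of both sides, resulting in log(0) on the right side. The logarithm is only defined for positive numbers; log(0) is undefined (approaches negative infinity). This operation is invalid.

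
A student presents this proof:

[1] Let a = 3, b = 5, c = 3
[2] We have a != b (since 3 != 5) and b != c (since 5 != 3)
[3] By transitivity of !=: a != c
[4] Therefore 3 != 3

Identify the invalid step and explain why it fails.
Step 3: By transitivity of !=: a != c

Step 3 incorrectly applies transitivity to the '!=' relation. Transitivity states: if a R b and b R c, then a R c. However, '!=' is not transitive. Counterexample: 3 != 5 and 5 != 3, but 3 = 3 (both equal 3). Transitivity holds for relations like <, <=, =, but not for !=.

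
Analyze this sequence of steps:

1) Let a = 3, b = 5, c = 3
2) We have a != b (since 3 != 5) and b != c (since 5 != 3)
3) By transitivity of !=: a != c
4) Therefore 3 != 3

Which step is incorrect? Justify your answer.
Step 3: By transitivity of !=: a != c

Step 3 incorrectly applies transitivity to the '!=' relation. Transitivity states: if a R b and b R c, then a R c. However, '!=' is not transitive. Counterexample: 3 != 5 and 5 != 3, but 3 = 3 (both equal 3). Transitivity holds for relations like <, <=, =, but not for !=.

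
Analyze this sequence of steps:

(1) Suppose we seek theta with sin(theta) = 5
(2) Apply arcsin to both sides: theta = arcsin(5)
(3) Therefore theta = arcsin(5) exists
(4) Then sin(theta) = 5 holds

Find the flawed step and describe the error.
Step 2: Apply arcsin to both sides: theta = arcsin(5)

Step 2 applies arcsin to 5. However, arcsin(x) is only defined for x in [-1, 1] because sin(theta) can only produce values in that range. Since |5| > 1, arcsin(5) is undefined. There is no angle whose sine equals 5.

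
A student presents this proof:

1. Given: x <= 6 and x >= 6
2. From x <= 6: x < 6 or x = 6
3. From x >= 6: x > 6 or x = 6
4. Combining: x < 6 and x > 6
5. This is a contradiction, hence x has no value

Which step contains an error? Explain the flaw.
Step 4: Combining: x < 6 and x > 6

Step 4 incorrectly combines the conditions. From x <= 6 and x >= 6, the intersection is x = 6. The error treats the 'or' cases as 'and' requirements. The correct conclusion is that x = 6 is the unique solution, not that no solution exists.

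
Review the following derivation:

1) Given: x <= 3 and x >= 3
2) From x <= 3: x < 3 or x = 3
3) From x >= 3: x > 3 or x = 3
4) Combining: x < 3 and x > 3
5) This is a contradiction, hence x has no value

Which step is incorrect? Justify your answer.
Step 4: Combining: x < 3 and x > 3

Step 4 incorrectly combines the conditions. From x <= 3 and x >= 3, the intersection is x = 3. The error treats the 'or' cases as 'and' requirements. The correct conclusion is that x = 3 is the unique solution, not that no solution exists.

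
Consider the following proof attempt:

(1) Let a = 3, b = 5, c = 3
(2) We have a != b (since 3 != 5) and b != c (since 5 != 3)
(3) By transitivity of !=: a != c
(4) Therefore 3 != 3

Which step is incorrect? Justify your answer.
Step 3: By transitivity of !=: a != c

Step 3 incorrectly applies transitivity to the '!=' relation. Transitivity states: if a R b and b R c, then a R c. However, '!=' is not transitive. Counterexample: 3 != 5 and 5 != 3, but 3 = 3 (both equal 3). Transitivity holds for relations like <, <=, =, but not for !=.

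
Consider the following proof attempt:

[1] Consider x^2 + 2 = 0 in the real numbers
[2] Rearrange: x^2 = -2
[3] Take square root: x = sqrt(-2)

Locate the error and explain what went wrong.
Step 3: Take square root: x = sqrt(-2)

Step 3 takes the square root of -2, which is negative. In the real number system, the square root of a negative number is undefined. The equation x^2 + 2 = 0 has no real solutions. Square roots of negative numbers only exist in the complex numbers.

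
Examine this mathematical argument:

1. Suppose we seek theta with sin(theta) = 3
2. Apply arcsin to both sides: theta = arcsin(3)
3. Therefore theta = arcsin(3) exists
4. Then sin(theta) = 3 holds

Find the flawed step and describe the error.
Step 2: Apply arcsin to both sides: theta = arcsin(3)

Step 2 applies arcsin to 3. However, arcsin(x) is only defined for x in [-1, 1] because sin(theta) can only produce values in that range. Since |3| > 1, arcsin(3) is undefined. There is no angle whose sine equals 3.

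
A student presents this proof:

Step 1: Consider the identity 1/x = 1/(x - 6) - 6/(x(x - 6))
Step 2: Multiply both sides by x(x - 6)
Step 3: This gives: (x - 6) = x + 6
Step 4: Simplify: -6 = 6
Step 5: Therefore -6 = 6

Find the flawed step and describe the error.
Step 3: This gives: (x - 6) = x + 6

Step 3 makes a sign error when clearing denominators. Multiplying -6/(x(x - 6)) by x(x - 6) gives -6, not +6. The correct result is (x - 6) = x - 6, which is trivially true, not (x - 6) = x + 6. (Step 1 is a valid identity: 1/(x - 6) - 6/(x(x - 6)) = (x - 6)/(x(x - 6)) = 1/x.)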